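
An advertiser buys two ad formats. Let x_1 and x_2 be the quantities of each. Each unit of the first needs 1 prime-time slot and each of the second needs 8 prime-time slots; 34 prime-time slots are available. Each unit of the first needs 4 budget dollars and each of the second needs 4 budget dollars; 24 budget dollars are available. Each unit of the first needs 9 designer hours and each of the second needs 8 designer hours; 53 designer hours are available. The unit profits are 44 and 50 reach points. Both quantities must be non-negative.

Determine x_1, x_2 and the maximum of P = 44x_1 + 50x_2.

x_1 = 2, x_2 = 4, maximum P = 288

Extreme points and P = 44x_1 + 50x_2:
  (0, 0) → P = 0
  (0, 17/4) → P = 425/2
  (53/9, 0) → P = 2332/9
  (2, 4) → P = 288
  (5, 1) → P = 270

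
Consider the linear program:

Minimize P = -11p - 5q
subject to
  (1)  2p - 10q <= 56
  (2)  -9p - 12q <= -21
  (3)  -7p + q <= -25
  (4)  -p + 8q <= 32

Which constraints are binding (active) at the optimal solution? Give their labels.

Vertices and P = -11p - 5q:
  (147/19, -77/19) → P = -1232/19
  (128, 20) → P = -1508
  (107/31, -26/31) → P = -1047/31
  (232/55, 249/55) → P = -3797/55

The minimum is at (128, 20). Substituting into each constraint, equality holds for (1) and (4); the remaining constraints have slack.

(1) and (4)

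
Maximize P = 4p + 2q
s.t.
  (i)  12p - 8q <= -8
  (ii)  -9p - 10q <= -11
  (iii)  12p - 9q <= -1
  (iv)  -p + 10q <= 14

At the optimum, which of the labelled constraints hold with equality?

Vertices and P = 4p + 2q:
  (1/24, 17/16) → P = 55/24
  (2/7, 10/7) → P = 4
  (-3/10, 137/100) → P = 77/50

The maximum is at (2/7, 10/7). Substituting into each constraint, equality holds for (i) and (iv); the remaining constraints have slack.

(i) and (iv)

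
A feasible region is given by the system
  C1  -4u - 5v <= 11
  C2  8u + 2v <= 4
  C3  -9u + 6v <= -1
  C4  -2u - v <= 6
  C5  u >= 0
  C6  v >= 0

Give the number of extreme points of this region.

3

The feasible vertices (each the meet of two boundaries and inside every other half-plane) are:
  (13/33, 14/33)
  (1/2, 0)
  (1/9, 0)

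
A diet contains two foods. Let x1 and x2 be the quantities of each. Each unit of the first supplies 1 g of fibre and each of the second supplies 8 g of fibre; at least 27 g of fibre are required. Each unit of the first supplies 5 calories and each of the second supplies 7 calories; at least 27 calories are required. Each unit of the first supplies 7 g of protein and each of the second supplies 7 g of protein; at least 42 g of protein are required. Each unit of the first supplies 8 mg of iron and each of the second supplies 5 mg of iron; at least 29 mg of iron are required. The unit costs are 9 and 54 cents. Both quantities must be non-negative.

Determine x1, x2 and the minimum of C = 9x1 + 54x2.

x1 = 3, x2 = 3, minimum C = 189

The feasible region is unbounded (it extends along (0, 1), (1, 0)), but C strictly increases along every unbounded feasible direction, so there is no improving ray and the minimum is attained at a vertex.

The optimum lies where x1 + 8x2 = 27 and 7x1 + 7x2 = 42.
Solving simultaneously gives x1 = 3, x2 = 3.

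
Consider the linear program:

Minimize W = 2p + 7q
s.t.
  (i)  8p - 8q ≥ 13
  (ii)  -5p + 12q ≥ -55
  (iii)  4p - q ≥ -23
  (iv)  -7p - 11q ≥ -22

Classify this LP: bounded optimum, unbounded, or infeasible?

Feasible corners and W = 2p + 7q:
  (-71/14, -375/56) → W = -3193/56
  (319/144, 85/144) → W = 137/16
  (869/139, -275/139) → W = -187/139
The feasible region has finitely many vertices and no improving ray; the minimum is -3193/56 at (-71/14, -375/56).

bounded optimum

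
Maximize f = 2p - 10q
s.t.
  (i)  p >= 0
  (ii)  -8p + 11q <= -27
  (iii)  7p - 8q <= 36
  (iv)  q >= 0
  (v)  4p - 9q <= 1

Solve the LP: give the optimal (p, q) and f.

Extreme points and f = 2p - 10q:
  (180/13, 99/13) → f = -630/13
  (58/7, 25/7) → f = -134/7
  (316/31, 137/31) → f = -738/31

The binding constraints are -8p + 11q = -27 and 4p - 9q = 1.
Solving simultaneously gives p = 58/7, q = 25/7.

p = 58/7, q = 25/7, maximum f = -134/7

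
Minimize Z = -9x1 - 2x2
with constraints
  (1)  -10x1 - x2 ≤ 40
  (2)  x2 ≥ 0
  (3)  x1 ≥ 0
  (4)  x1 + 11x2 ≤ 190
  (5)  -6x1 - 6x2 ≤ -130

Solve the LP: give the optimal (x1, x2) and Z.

x1 = 190, x2 = 0, minimum Z = -1710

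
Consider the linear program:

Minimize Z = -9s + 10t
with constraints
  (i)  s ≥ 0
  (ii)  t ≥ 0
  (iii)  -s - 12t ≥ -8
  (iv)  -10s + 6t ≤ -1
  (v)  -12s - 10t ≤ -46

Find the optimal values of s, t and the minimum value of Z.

s = 8, t = 0, minimum Z = -72

At the optimal vertex, t = 0 and -s - 12t = -8.
Solving simultaneously gives s = 8, t = 0.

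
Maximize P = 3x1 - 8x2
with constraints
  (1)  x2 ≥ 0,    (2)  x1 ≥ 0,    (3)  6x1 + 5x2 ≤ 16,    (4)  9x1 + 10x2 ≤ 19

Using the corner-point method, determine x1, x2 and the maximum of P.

x1 = 19/9, x2 = 0, maximum P = 19/3

Corner points and P = 3x1 - 8x2:
  (0, 0) → P = 0
  (19/9, 0) → P = 19/3
  (0, 19/10) → P = -76/5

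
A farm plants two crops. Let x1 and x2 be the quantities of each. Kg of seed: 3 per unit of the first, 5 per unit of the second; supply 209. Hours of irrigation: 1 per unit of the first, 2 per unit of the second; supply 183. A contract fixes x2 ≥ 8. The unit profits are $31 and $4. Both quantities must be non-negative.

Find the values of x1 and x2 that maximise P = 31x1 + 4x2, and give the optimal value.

The binding constraints are 3x1 + 5x2 = 209 and x2 = 8.
Solving simultaneously gives x1 = 169/3, x2 = 8.

x1 = 169/3, x2 = 8, maximum P = 5335/3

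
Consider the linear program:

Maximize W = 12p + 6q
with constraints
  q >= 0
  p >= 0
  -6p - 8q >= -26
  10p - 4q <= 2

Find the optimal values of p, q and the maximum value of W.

Extreme points and W = 12p + 6q:
  (0, 0) → W = 0
  (1/5, 0) → W = 12/5
  (0, 13/4) → W = 39/2
  (15/13, 31/13) → W = 366/13

p = 15/13, q = 31/13, maximum W = 366/13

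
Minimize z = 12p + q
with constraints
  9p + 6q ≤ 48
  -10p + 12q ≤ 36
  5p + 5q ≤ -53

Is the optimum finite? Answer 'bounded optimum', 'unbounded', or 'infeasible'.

From the feasible point (186/5, -239/5), moving in the direction (-12, -10) keeps every constraint satisfied while z decreases without bound.

unbounded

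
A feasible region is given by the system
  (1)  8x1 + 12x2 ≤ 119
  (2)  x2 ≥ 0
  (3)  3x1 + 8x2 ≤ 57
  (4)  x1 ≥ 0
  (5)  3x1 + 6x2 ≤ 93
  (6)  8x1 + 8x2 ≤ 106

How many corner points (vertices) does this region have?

Pairwise boundary intersections that survive every other constraint:
  (67/7, 99/28)
  (10, 13/4)
  (0, 0)
  (53/4, 0)
  (0, 57/8)

5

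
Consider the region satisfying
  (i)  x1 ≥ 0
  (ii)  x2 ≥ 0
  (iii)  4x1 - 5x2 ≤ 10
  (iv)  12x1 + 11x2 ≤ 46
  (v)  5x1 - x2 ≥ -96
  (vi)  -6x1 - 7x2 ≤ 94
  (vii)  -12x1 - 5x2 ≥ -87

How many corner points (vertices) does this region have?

The feasible vertices (each the meet of two boundaries and inside every other half-plane) are:
  (0, 0)
  (0, 46/11)
  (5/2, 0)
  (85/26, 8/13)

4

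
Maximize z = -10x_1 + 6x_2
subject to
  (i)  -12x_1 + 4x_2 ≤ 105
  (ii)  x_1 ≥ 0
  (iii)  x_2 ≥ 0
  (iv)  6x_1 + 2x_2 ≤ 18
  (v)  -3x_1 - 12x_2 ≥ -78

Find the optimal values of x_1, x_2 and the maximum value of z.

Feasible corners and z = -10x_1 + 6x_2:
  (0, 0) → z = 0
  (0, 13/2) → z = 39
  (3, 0) → z = -30
  (10/11, 69/11) → z = 314/11

The optimum lies where x_1 = 0 and -3x_1 - 12x_2 = -78.
Solving simultaneously gives x_1 = 0, x_2 = 13/2.

x_1 = 0, x_2 = 13/2, maximum z = 39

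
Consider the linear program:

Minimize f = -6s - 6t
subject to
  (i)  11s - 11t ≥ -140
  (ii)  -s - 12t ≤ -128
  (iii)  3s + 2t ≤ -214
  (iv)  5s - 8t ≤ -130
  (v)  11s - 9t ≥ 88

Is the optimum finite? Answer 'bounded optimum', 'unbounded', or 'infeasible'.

infeasible

The boundaries 11s - 11t = -140 and 11s - 9t = 88 meet at (1114/11, 114), but that point violates 3s + 2t ≤ -214. Every candidate vertex is excluded by some other constraint, so the feasible region is empty.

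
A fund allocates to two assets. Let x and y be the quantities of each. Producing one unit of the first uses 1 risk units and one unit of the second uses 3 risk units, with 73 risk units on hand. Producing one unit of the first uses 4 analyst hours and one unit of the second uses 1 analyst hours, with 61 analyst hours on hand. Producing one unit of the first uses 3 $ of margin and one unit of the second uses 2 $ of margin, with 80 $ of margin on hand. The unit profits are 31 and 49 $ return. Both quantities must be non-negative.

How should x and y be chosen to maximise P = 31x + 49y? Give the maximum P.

Corner points and P = 31x + 49y:
  (0, 0) → P = 0
  (0, 73/3) → P = 3577/3
  (61/4, 0) → P = 1891/4
  (10, 21) → P = 1339

x = 10, y = 21, maximum P = 1339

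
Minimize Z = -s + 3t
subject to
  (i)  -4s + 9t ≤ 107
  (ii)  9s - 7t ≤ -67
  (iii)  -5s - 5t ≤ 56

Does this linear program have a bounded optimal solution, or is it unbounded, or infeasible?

Vertices and Z = -s + 3t:
  (146/53, 695/53) → Z = 1939/53
  (-1039/65, 311/65) → Z = 1972/65
  (-727/80, -169/80) → Z = 11/4
The feasible region has finitely many vertices and no improving ray; the minimum is 11/4 at (-727/80, -169/80).

bounded optimum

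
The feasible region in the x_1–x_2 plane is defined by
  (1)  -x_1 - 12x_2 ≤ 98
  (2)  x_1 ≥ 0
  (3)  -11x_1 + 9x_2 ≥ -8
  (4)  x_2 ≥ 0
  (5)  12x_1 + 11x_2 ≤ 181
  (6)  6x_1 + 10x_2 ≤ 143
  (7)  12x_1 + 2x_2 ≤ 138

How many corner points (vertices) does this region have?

Intersecting each pair of boundary lines and keeping only the points that satisfy every inequality leaves:
  (0, 0)
  (0, 143/10)
  (8/11, 0)
  (1717/229, 1895/229)
  (79/18, 35/3)

5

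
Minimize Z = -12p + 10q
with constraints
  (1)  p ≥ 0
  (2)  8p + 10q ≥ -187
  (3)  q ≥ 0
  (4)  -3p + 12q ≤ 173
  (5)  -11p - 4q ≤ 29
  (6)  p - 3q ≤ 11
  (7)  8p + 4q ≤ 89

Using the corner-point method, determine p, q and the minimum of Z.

Corner points and Z = -12p + 10q:
  (0, 0) → Z = 0
  (0, 173/12) → Z = 865/6
  (11, 0) → Z = -132
  (94/27, 1651/108) → Z = 5999/54
  (311/28, 1/28) → Z = -1861/14

p = 311/28, q = 1/28, minimum Z = -1861/14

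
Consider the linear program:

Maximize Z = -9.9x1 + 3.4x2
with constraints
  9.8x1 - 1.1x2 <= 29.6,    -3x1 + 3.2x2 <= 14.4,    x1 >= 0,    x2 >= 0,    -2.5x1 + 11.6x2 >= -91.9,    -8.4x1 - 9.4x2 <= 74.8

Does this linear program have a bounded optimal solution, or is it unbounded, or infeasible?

Feasible corners and Z = -9.9x1 + 3.4x2:
  (5528/1403, 11496/1403) → Z = -78204/7015
  (148/49, 0) → Z = -7326/245
  (0, 4.5) → Z = 15.3
  (0, 0) → Z = 0
The feasible region has finitely many vertices and no improving ray; the maximum is 15.3 at (0, 4.5).

bounded optimum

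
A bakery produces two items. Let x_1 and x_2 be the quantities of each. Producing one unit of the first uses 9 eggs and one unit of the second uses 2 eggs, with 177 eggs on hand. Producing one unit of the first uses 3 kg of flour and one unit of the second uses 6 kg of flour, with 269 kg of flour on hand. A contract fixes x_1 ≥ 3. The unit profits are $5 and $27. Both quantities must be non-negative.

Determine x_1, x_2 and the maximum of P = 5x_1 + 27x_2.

x_1 = 3, x_2 = 130/3, maximum P = 1185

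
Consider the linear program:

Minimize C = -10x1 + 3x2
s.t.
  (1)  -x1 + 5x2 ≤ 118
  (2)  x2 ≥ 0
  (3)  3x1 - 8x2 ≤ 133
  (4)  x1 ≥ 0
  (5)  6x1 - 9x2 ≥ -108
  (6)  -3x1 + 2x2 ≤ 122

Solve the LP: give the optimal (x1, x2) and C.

x1 = 1609/7, x2 = 487/7, minimum C = -14629/7

Vertices and C = -10x1 + 3x2:
  (1609/7, 487/7) → C = -14629/7
  (174/7, 200/7) → C = -1140/7
  (133/3, 0) → C = -1330/3
  (0, 0) → C = 0
  (0, 12) → C = 36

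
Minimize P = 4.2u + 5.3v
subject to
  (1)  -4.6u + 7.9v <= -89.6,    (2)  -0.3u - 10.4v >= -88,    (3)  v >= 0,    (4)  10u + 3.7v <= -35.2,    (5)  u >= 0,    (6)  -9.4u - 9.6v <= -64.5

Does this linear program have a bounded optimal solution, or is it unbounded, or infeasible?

infeasible

The boundaries -4.6u + 7.9v = -89.6 and -0.3u - 10.4v = -88 meet at (162704/5021, 37792/5021), but that point violates 10u + 3.7v ≤ -35.2. Every candidate vertex is excluded by some other constraint, so the feasible region is empty.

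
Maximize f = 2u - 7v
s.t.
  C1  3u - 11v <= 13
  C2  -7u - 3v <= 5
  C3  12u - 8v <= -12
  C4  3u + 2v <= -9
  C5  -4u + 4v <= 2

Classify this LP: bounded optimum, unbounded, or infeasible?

infeasible

The boundaries 3u - 11v = 13 and 12u - 8v = -12 meet at (-59/27, -16/9), but that point violates -7u - 3v ≤ 5. Every candidate vertex is excluded by some other constraint, so the feasible region is empty.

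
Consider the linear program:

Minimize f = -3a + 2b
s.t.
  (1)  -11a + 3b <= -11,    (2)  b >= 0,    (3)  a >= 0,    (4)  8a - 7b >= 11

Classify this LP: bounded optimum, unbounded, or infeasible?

From the feasible point (11/8, 0), moving in the direction (7, 8) keeps every constraint satisfied while f decreases without bound.

unbounded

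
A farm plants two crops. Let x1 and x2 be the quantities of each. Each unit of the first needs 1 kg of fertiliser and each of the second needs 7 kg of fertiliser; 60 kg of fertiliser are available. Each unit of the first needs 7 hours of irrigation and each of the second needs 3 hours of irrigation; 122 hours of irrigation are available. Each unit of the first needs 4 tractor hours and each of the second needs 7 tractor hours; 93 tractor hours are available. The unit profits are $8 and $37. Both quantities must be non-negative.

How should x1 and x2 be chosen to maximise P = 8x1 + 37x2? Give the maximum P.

Corner points and P = 8x1 + 37x2:
  (0, 0) → P = 0
  (0, 60/7) → P = 2220/7
  (122/7, 0) → P = 976/7
  (11, 7) → P = 347
  (575/37, 163/37) → P = 10631/37

The optimum lies where x1 + 7x2 = 60 and 4x1 + 7x2 = 93.
Solving simultaneously gives x1 = 11, x2 = 7.

x1 = 11, x2 = 7, maximum P = 347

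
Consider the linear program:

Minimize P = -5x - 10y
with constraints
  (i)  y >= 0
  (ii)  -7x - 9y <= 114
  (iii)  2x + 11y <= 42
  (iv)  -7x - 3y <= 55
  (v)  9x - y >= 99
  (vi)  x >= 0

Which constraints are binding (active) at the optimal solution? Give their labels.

Feasible corners and P = -5x - 10y:
  (21, 0) → P = -105
  (11, 0) → P = -55
  (1131/101, 180/101) → P = -7455/101

The minimum is at (21, 0). Substituting into each constraint, equality holds for (i) and (iii); the remaining constraints have slack.

(i) and (iii)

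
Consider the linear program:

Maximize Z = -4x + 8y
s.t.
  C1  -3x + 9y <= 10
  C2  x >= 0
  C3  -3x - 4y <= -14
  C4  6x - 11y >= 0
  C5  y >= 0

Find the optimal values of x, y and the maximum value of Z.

x = 110/21, y = 20/7, maximum Z = 40/21

Corner points and Z = -4x + 8y:
  (110/21, 20/7) → Z = 40/21
  (154/57, 28/19) → Z = 56/57
  (14/3, 0) → Z = -56/3
The feasible region is unbounded (it extends along (3, 1), (1, 0)), but Z strictly decreases along every unbounded feasible direction, so there is no improving ray and the maximum is attained at a vertex.

The optimum lies where -3x + 9y = 10 and 6x - 11y = 0.
Solving simultaneously gives x = 110/21, y = 20/7.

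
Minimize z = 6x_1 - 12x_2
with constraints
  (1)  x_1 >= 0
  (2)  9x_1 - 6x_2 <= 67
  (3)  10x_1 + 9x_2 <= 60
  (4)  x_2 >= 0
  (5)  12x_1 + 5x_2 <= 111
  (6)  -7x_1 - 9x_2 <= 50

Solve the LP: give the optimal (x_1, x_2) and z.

Feasible corners and z = 6x_1 - 12x_2:
  (0, 20/3) → z = -80
  (0, 0) → z = 0
  (6, 0) → z = 36

At the optimal vertex, x_1 = 0 and 10x_1 + 9x_2 = 60.
Solving simultaneously gives x_1 = 0, x_2 = 20/3.

x_1 = 0, x_2 = 20/3, minimum z = -80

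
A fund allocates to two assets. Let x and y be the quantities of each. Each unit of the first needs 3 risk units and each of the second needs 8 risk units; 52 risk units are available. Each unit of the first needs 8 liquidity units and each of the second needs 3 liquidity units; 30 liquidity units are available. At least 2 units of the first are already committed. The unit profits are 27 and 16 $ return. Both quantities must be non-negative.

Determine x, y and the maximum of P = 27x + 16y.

x = 2, y = 14/3, maximum P = 386/3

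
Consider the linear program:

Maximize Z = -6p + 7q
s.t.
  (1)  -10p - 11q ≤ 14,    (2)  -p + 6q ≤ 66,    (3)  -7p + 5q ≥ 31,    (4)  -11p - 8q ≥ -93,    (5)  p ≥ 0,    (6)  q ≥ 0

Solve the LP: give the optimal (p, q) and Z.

p = 0, q = 11, maximum Z = 77

The optimum lies where -p + 6q = 66 and p = 0.
Solving simultaneously gives p = 0, q = 11.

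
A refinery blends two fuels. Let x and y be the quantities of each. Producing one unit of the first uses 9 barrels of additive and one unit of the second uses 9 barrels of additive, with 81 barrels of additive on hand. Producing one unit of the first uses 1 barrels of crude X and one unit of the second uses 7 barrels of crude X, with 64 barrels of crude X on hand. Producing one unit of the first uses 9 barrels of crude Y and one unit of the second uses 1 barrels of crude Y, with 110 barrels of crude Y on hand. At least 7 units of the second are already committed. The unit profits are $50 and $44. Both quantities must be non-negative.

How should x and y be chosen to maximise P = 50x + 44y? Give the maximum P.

Vertices and P = 50x + 44y:
  (0, 9) → P = 396
  (0, 7) → P = 308
  (2, 7) → P = 408

x = 2, y = 7, maximum P = 408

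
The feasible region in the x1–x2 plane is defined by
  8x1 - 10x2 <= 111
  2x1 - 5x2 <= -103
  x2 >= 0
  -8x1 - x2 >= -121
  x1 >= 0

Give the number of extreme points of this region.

Pairwise boundary intersections that survive every other constraint:
  (251/21, 533/21)
  (0, 103/5)
  (0, 121)

3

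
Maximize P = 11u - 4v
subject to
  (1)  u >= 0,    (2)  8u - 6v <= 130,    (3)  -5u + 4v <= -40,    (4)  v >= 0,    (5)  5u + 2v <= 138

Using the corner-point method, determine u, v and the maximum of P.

u = 544/23, v = 227/23, maximum P = 5076/23

Extreme points and P = 11u - 4v:
  (65/4, 0) → P = 715/4
  (544/23, 227/23) → P = 5076/23
  (8, 0) → P = 88
  (316/15, 49/3) → P = 832/5

The optimum lies where 8u - 6v = 130 and 5u + 2v = 138.
Solving simultaneously gives u = 544/23, v = 227/23.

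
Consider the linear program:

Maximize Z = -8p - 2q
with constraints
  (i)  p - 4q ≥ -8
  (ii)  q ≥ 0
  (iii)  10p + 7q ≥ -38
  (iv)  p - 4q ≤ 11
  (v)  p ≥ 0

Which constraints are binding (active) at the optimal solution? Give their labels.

(ii) and (v)

Feasible corners and Z = -8p - 2q:
  (0, 2) → Z = -4
  (11, 0) → Z = -88
  (0, 0) → Z = 0
The feasible region is unbounded (it extends along (4, 1)), but Z strictly decreases along every unbounded feasible direction, so there is no improving ray and the maximum is attained at a vertex.

The maximum is at (0, 0). Substituting into each constraint, equality holds for (ii) and (v); the remaining constraints have slack.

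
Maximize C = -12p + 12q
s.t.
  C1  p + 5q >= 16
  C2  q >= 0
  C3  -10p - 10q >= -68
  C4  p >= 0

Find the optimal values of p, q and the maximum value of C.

p = 0, q = 34/5, maximum C = 408/5

Corner points and C = -12p + 12q:
  (9/2, 23/10) → C = -132/5
  (0, 16/5) → C = 192/5
  (0, 34/5) → C = 408/5

At the optimal vertex, -10p - 10q = -68 and p = 0.
Solving simultaneously gives p = 0, q = 34/5.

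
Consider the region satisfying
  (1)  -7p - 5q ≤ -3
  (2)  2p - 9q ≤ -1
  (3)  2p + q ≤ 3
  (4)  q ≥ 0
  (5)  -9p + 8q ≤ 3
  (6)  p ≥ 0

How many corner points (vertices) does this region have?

Pairwise boundary intersections that survive every other constraint:
  (22/73, 13/73)
  (9/101, 48/101)
  (13/10, 2/5)
  (21/25, 33/25)

4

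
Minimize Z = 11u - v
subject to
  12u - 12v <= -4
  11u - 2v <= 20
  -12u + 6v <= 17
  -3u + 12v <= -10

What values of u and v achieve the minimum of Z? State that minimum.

u = -5/2, v = -13/6, minimum Z = -76/3

Corner points and Z = 11u - v:
  (-5/2, -13/6) → Z = -76/3
  (-14/9, -11/9) → Z = -143/9
  (-44/21, -19/14) → Z = -911/42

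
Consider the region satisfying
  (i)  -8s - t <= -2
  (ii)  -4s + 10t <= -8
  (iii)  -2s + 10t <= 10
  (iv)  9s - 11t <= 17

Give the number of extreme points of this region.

3

Intersecting each pair of boundary lines and keeping only the points that satisfy every inequality leaves:
  (1/3, -2/3)
  (39/97, -118/97)
  (41/23, -2/23)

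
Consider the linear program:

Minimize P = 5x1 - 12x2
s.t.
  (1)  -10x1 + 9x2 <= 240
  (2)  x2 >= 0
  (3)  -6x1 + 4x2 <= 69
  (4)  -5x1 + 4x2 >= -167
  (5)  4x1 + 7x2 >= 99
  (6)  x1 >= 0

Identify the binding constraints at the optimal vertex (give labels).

(1) and (4)

Feasible corners and P = 5x1 - 12x2:
  (339/14, 375/7) → P = -7305/14
  (2463/5, 574) → P = -4425
  (167/5, 0) → P = 167
  (99/4, 0) → P = 495/4
  (0, 69/4) → P = -207
  (0, 99/7) → P = -1188/7

The minimum is at (2463/5, 574). Substituting into each constraint, equality holds for (1) and (4); the remaining constraints have slack.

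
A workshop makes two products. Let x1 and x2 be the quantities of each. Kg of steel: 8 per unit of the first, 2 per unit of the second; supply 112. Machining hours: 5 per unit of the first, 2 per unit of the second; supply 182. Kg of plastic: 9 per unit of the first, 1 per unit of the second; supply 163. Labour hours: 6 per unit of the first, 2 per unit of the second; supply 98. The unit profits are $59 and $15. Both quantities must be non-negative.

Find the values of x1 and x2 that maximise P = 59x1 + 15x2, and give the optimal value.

Extreme points and P = 59x1 + 15x2:
  (0, 0) → P = 0
  (0, 49) → P = 735
  (14, 0) → P = 826
  (7, 28) → P = 833

x1 = 7, x2 = 28, maximum P = 833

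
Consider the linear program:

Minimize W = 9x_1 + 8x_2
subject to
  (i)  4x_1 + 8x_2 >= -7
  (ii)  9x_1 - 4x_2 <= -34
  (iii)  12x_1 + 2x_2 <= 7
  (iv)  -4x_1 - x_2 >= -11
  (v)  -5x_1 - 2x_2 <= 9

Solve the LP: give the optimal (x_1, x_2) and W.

Corner points and W = 9x_1 + 8x_2:
  (-20/33, 157/22) → W = 568/11
  (-52/19, 89/38) → W = -112/19
  (-15/4, 26) → W = 697/4
The feasible region is unbounded (it extends along (-1, 4), (-2, 5)), but W strictly increases along every unbounded feasible direction, so there is no improving ray and the minimum is attained at a vertex.

x_1 = -52/19, x_2 = 89/38, minimum W = -112/19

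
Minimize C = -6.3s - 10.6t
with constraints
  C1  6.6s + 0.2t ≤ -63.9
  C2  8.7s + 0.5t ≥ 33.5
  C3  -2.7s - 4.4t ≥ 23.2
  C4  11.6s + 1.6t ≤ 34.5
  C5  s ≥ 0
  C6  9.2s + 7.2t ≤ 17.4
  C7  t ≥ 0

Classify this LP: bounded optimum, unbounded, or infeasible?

The boundaries 9.2s + 7.2t = 17.4 and t = 0 meet at (87/46, 0), but that point violates 6.6s + 0.2t ≤ -63.9. Every candidate vertex is excluded by some other constraint, so the feasible region is empty.

infeasible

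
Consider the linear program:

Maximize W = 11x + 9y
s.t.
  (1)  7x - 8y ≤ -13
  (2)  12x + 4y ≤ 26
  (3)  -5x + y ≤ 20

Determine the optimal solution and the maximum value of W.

Feasible corners and W = 11x + 9y:
  (39/31, 169/62) → W = 2379/62
  (-49/11, -25/11) → W = -764/11
  (-27/16, 185/16) → W = 171/2

At the optimal vertex, 12x + 4y = 26 and -5x + y = 20.
Solving simultaneously gives x = -27/16, y = 185/16.

x = -27/16, y = 185/16, maximum W = 171/2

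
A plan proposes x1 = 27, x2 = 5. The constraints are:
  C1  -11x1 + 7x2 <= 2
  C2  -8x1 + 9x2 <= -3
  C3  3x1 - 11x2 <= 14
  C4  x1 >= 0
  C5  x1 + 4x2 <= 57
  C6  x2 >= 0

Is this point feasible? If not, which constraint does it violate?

Constraint C3: 3x1 - 11x2 = 26, which is not ≤ 14. All other constraints are satisfied.

not feasible — violates C3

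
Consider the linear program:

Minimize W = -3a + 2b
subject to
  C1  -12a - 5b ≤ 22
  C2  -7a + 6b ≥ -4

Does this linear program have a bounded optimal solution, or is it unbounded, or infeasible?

From the feasible point (-112/107, -202/107), moving in the direction (6, 7) keeps every constraint satisfied while W decreases without bound.

unbounded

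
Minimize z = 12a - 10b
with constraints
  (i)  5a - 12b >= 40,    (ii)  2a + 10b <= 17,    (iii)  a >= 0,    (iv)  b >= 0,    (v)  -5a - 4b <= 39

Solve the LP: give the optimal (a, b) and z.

a = 8, b = 0, minimum z = 96

The binding constraints are 5a - 12b = 40 and b = 0.
Solving simultaneously gives a = 8, b = 0.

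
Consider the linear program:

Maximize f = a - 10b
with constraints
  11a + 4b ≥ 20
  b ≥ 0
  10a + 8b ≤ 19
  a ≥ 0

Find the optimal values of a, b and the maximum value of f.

a = 19/10, b = 0, maximum f = 19/10

Extreme points and f = a - 10b:
  (20/11, 0) → f = 20/11
  (7/4, 3/16) → f = -1/8
  (19/10, 0) → f = 19/10

At the optimal vertex, b = 0 and 10a + 8b = 19.
Solving simultaneously gives a = 19/10, b = 0.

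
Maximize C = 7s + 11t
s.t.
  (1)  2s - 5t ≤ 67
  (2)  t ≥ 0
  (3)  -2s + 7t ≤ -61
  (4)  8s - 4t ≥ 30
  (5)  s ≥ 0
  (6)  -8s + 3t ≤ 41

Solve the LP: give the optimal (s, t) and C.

Vertices and C = 7s + 11t:
  (67/2, 0) → C = 469/2
  (41, 3) → C = 320
  (61/2, 0) → C = 427/2

The binding constraints are 2s - 5t = 67 and -2s + 7t = -61.
Solving simultaneously gives s = 41, t = 3.

s = 41, t = 3, maximum C = 320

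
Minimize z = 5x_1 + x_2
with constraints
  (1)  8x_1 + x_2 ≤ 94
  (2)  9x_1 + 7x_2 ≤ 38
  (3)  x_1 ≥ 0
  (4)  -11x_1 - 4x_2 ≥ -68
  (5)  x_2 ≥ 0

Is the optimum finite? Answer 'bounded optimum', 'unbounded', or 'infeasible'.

Extreme points and z = 5x_1 + x_2:
  (0, 38/7) → z = 38/7
  (38/9, 0) → z = 190/9
  (0, 0) → z = 0
The feasible region has finitely many vertices and no improving ray; the minimum is 0 at (0, 0).

bounded optimum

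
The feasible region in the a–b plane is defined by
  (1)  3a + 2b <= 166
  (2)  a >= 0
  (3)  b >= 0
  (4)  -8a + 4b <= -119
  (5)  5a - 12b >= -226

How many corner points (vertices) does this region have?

The feasible vertices (each the meet of two boundaries and inside every other half-plane) are:
  (166/3, 0)
  (770/23, 754/23)
  (119/8, 0)
  (583/19, 2403/76)

4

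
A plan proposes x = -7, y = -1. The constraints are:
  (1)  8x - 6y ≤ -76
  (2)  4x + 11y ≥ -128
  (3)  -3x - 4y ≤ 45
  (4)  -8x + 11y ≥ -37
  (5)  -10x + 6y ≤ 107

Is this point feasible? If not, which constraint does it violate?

Constraint (1): 8x - 6y = -50, which is not ≤ -76. All other constraints are satisfied.

not feasible — violates (1)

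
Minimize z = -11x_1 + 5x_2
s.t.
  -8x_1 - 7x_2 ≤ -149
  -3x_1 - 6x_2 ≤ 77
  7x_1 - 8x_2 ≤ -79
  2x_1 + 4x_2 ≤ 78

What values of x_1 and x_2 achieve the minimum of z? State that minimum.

Feasible corners and z = -11x_1 + 5x_2:
  (639/113, 1675/113) → z = 1346/113
  (25/9, 163/9) → z = 60
  (7, 16) → z = 3

x_1 = 7, x_2 = 16, minimum z = 3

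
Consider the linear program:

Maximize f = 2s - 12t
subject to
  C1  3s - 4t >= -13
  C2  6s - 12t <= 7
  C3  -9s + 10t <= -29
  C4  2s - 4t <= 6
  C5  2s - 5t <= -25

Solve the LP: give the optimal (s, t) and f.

Feasible corners and f = 2s - 12t:
  (41, 34) → f = -326
  (335/6, 82/3) → f = -649/3
  (79/5, 283/25) → f = -2606/25
The feasible region is unbounded (it extends along (4, 3), (2, 1)), but f strictly decreases along every unbounded feasible direction, so there is no improving ray and the maximum is attained at a vertex.

At the optimal vertex, -9s + 10t = -29 and 2s - 5t = -25.
Solving simultaneously gives s = 79/5, t = 283/25.

s = 79/5, t = 283/25, maximum f = -2606/25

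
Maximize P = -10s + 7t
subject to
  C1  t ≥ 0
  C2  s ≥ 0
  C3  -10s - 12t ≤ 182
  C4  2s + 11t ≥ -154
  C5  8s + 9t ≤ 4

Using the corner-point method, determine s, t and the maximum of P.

Extreme points and P = -10s + 7t:
  (0, 0) → P = 0
  (1/2, 0) → P = -5
  (0, 4/9) → P = 28/9

At the optimal vertex, s = 0 and 8s + 9t = 4.
Solving simultaneously gives s = 0, t = 4/9.

s = 0, t = 4/9, maximum P = 28/9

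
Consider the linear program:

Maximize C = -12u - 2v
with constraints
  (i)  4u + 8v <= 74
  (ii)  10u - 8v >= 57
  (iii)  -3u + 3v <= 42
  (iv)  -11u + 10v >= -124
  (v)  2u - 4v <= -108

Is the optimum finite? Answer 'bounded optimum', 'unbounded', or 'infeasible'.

infeasible

The boundaries 4u + 8v = 74 and 10u - 8v = 57 meet at (131/14, 32/7), but that point violates 2u - 4v ≤ -108. Every candidate vertex is excluded by some other constraint, so the feasible region is empty.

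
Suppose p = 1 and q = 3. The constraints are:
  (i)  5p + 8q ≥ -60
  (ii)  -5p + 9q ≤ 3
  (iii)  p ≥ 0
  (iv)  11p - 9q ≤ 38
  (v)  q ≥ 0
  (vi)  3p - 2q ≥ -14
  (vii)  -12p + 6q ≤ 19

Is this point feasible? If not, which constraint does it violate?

Constraint (ii): -5p + 9q = 22, which is not ≤ 3. All other constraints are satisfied.

not feasible — violates (ii)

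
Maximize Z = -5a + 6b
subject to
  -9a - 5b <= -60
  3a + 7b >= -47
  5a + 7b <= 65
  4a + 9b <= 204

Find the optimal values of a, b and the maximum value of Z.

Vertices and Z = -5a + 6b:
  (655/48, -201/16) → Z = -6893/48
  (5/2, 15/2) → Z = 65/2
  (56, -215/7) → Z = -3250/7

At the optimal vertex, -9a - 5b = -60 and 5a + 7b = 65.
Solving simultaneously gives a = 5/2, b = 15/2.

a = 5/2, b = 15/2, maximum Z = 65/2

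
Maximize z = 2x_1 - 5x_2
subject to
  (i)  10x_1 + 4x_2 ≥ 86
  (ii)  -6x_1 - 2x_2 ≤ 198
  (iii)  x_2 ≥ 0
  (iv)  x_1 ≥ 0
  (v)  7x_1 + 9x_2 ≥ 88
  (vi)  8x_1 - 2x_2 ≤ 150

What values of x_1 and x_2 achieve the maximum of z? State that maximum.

Vertices and z = 2x_1 - 5x_2:
  (0, 43/2) → z = -215/2
  (211/31, 139/31) → z = -273/31
  (88/7, 0) → z = 176/7
  (75/4, 0) → z = 75/2
The feasible region is unbounded (it extends along (0, 1), (1, 4)), but z strictly decreases along every unbounded feasible direction, so there is no improving ray and the maximum is attained at a vertex.

The optimum lies where x_2 = 0 and 8x_1 - 2x_2 = 150.
Solving simultaneously gives x_1 = 75/4, x_2 = 0.

x_1 = 75/4, x_2 = 0, maximum z = 75/2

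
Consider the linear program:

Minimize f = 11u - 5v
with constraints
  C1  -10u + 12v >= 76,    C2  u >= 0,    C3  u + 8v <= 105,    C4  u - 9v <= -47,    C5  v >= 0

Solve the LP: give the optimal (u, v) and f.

Corner points and f = 11u - 5v:
  (0, 19/3) → f = -95/3
  (163/23, 563/46) → f = 771/46
  (0, 105/8) → f = -525/8

At the optimal vertex, u = 0 and u + 8v = 105.
Solving simultaneously gives u = 0, v = 105/8.

u = 0, v = 105/8, minimum f = -525/8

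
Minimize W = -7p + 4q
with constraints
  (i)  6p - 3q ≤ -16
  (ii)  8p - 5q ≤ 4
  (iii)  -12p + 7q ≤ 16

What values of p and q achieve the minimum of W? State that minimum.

p = -46/3, q = -76/3, minimum W = 6

Feasible corners and W = -7p + 4q:
  (-46/3, -76/3) → W = 6
  (-32/3, -16) → W = 32/3
  (-27, -44) → W = 13

The binding constraints are 6p - 3q = -16 and 8p - 5q = 4.
Solving simultaneously gives p = -46/3, q = -76/3.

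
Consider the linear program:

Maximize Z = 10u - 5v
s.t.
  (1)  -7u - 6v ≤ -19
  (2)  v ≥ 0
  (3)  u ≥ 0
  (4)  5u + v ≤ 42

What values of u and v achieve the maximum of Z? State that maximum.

u = 42/5, v = 0, maximum Z = 84

At the optimal vertex, v = 0 and 5u + v = 42.
Solving simultaneously gives u = 42/5, v = 0.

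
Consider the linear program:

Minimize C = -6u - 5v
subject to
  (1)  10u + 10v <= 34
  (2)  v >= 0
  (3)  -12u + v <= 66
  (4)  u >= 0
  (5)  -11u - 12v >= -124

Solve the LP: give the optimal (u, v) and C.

The optimum lies where 10u + 10v = 34 and v = 0.
Solving simultaneously gives u = 17/5, v = 0.

u = 17/5, v = 0, minimum C = -102/5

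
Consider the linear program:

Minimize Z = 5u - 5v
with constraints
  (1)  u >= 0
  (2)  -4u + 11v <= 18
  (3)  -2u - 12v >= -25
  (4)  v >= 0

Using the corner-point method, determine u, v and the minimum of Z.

Corner points and Z = 5u - 5v:
  (0, 18/11) → Z = -90/11
  (0, 0) → Z = 0
  (59/70, 68/35) → Z = -11/2
  (25/2, 0) → Z = 125/2

The optimum lies where u = 0 and -4u + 11v = 18.
Solving simultaneously gives u = 0, v = 18/11.

u = 0, v = 18/11, minimum Z = -90/11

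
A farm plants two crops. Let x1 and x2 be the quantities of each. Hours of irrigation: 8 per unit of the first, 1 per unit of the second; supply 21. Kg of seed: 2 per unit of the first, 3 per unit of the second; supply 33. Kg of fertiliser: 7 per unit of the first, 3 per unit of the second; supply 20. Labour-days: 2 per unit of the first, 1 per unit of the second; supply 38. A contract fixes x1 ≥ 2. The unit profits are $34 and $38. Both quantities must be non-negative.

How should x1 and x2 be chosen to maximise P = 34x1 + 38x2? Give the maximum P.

Feasible corners and P = 34x1 + 38x2:
  (21/8, 0) → P = 357/4
  (2, 0) → P = 68
  (43/17, 13/17) → P = 1956/17
  (2, 2) → P = 144

x1 = 2, x2 = 2, maximum P = 144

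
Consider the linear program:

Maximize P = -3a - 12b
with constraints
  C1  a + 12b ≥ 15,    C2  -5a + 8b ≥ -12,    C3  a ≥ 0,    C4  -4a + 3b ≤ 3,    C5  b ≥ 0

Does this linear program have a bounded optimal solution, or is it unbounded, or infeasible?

bounded optimum

Extreme points and P = -3a - 12b:
  (66/17, 63/68) → P = -387/17
  (3/17, 21/17) → P = -261/17
The feasible region has finitely many vertices and no improving ray; the maximum is -261/17 at (3/17, 21/17).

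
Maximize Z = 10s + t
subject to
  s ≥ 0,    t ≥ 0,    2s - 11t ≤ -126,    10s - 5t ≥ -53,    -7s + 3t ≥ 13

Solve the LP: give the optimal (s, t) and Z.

Extreme points and Z = 10s + t:
  (47/100, 577/50) → Z = 406/25
  (235/71, 856/71) → Z = 3206/71
  (94/5, 241/5) → Z = 1181/5

At the optimal vertex, 10s - 5t = -53 and -7s + 3t = 13.
Solving simultaneously gives s = 94/5, t = 241/5.

s = 94/5, t = 241/5, maximum Z = 1181/5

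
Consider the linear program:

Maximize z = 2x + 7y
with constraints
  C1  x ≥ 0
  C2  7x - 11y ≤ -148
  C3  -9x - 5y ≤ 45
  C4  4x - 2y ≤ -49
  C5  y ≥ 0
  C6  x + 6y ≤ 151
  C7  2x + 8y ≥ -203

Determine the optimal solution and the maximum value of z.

x = 4/13, y = 653/26, maximum z = 4587/26

Vertices and z = 2x + 7y:
  (0, 49/2) → z = 343/2
  (0, 151/6) → z = 1057/6
  (4/13, 653/26) → z = 4587/26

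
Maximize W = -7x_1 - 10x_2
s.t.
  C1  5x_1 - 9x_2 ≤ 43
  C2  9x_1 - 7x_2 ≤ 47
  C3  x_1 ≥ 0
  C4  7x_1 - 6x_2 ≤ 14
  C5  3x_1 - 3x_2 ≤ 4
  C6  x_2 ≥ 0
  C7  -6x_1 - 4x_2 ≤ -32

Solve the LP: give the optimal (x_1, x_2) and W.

Vertices and W = -7x_1 - 10x_2:
  (184/5, 203/5) → W = -3318/5
  (0, 8) → W = -80
  (6, 14/3) → W = -266/3
  (56/15, 12/5) → W = -752/15
The feasible region is unbounded (it extends along (0, 1), (7, 9)), but W strictly decreases along every unbounded feasible direction, so there is no improving ray and the maximum is attained at a vertex.

The binding constraints are 3x_1 - 3x_2 = 4 and -6x_1 - 4x_2 = -32.
Solving simultaneously gives x_1 = 56/15, x_2 = 12/5.

x_1 = 56/15, x_2 = 12/5, maximum W = -752/15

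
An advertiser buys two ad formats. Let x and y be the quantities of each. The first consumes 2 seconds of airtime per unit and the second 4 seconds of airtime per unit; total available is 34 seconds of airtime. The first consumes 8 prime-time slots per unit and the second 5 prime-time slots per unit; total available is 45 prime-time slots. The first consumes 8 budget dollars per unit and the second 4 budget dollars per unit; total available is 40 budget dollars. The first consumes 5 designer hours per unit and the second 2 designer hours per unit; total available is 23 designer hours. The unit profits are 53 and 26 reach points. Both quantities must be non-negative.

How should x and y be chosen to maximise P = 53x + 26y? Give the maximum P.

x = 3, y = 4, maximum P = 263

Extreme points and P = 53x + 26y:
  (0, 0) → P = 0
  (0, 17/2) → P = 221
  (23/5, 0) → P = 1219/5
  (5/11, 91/11) → P = 2631/11
  (5/2, 5) → P = 525/2
  (3, 4) → P = 263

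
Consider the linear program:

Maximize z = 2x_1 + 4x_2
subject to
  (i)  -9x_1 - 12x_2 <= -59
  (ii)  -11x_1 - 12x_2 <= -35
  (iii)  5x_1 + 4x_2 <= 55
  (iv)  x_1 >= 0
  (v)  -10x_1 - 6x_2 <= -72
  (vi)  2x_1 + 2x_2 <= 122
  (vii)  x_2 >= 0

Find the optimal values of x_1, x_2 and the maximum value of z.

x_1 = 0, x_2 = 55/4, maximum z = 55

Extreme points and z = 2x_1 + 4x_2:
  (0, 55/4) → z = 55
  (11, 0) → z = 22
  (0, 12) → z = 48
  (36/5, 0) → z = 72/5

At the optimal vertex, 5x_1 + 4x_2 = 55 and x_1 = 0.
Solving simultaneously gives x_1 = 0, x_2 = 55/4.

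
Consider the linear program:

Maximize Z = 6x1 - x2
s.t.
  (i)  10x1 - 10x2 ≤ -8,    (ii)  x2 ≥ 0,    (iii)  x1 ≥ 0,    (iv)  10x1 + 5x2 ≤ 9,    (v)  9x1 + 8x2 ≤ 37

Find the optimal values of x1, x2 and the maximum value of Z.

x1 = 1/3, x2 = 17/15, maximum Z = 13/15

Corner points and Z = 6x1 - x2:
  (0, 4/5) → Z = -4/5
  (1/3, 17/15) → Z = 13/15
  (0, 9/5) → Z = -9/5

At the optimal vertex, 10x1 - 10x2 = -8 and 10x1 + 5x2 = 9.
Solving simultaneously gives x1 = 1/3, x2 = 17/15.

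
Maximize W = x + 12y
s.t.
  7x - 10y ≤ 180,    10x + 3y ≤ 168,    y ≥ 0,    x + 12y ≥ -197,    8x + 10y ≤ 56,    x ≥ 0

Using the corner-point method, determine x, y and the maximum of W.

Extreme points and W = x + 12y:
  (7, 0) → W = 7
  (0, 0) → W = 0
  (0, 28/5) → W = 336/5

The optimum lies where 8x + 10y = 56 and x = 0.
Solving simultaneously gives x = 0, y = 28/5.

x = 0, y = 28/5, maximum W = 336/5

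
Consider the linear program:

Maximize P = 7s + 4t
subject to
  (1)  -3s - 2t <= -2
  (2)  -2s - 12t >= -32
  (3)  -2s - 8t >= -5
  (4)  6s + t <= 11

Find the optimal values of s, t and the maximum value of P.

s = 83/46, t = 4/23, maximum P = 613/46

Vertices and P = 7s + 4t:
  (3/10, 11/20) → P = 43/10
  (20/9, -7/3) → P = 56/9
  (83/46, 4/23) → P = 613/46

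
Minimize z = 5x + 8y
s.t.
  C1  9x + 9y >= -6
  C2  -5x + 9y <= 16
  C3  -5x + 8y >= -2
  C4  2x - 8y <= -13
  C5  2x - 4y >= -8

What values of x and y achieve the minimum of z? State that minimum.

x = -1/2, y = 3/2, minimum z = 19/2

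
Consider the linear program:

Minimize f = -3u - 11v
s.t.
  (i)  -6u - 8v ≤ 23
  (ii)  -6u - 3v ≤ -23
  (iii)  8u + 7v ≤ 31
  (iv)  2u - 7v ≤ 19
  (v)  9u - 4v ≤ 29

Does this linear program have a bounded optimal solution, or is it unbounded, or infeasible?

infeasible

The boundaries -6u - 8v = 23 and 2u - 7v = 19 meet at (-9/58, -80/29), but that point violates -6u - 3v ≤ -23. Every candidate vertex is excluded by some other constraint, so the feasible region is empty.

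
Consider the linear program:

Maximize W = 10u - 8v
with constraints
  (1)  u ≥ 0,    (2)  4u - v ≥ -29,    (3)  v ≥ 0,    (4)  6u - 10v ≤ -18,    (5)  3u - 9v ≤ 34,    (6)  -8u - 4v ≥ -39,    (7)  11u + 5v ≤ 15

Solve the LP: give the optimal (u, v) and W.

The binding constraints are 6u - 10v = -18 and 11u + 5v = 15.
Solving simultaneously gives u = 3/7, v = 72/35.

u = 3/7, v = 72/35, maximum W = -426/35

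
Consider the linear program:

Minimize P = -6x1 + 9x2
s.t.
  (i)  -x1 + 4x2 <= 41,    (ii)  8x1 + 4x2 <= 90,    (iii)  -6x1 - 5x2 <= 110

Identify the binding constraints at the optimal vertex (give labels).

(ii) and (iii)

Feasible corners and P = -6x1 + 9x2:
  (49/9, 209/18) → P = 431/6
  (-645/29, 136/29) → P = 5094/29
  (445/8, -355/4) → P = -2265/2

The minimum is at (445/8, -355/4). Substituting into each constraint, equality holds for (ii) and (iii); the remaining constraints have slack.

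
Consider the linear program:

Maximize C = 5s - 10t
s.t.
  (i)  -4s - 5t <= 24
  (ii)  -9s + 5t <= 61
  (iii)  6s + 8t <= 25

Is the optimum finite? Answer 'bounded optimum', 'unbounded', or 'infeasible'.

unbounded

From the feasible point (-85/13, 28/65), moving in the direction (8, -6) keeps every constraint satisfied while C increases without bound.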